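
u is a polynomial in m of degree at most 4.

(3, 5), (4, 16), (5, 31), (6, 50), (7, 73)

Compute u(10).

166

First differences: 11, 15, 19, 23. Second differences: 4, 4, 4.
Level-2 differences are constant, so u has degree 2.
Fitting a degree-2 polynomial gives u(m) = 2m² - 3m - 4.
Then u(10) = 166.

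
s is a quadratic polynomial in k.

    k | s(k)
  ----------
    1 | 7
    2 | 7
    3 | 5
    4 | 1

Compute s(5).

-5

Write s(k) = ak² + bk + c; the 4 given values yield a linear system in the 3 coefficients.
Solving, s(k) = -k² + 3k + 5.
Then s(5) = -5.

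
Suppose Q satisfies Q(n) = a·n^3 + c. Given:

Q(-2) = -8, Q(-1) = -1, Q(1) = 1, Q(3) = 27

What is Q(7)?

From Q(-2) = -8 and Q(-1) = -1: -8a + c = -8 and -1a + c = -1.
Subtracting: 7a = 7, so a = 1; then c = -8 − 1·(-8) = 0.
So Q(n) = 1n³ + 0, and Q(7) = 343.

343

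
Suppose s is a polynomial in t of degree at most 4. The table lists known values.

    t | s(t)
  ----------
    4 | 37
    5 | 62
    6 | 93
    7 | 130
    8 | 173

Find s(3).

18

Write s(t) = at^4 + bt³ + ct² + dt + e; the 5 given values yield a linear system in the 5 coefficients.
Solving, the top 2 coefficients vanish, and s(t) = 3t² - 2t - 3.
Then s(3) = 18.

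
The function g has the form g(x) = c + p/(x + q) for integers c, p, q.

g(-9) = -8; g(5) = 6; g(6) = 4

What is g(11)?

0

(g(x) − c)(x + q) = p for each data point; the three points give a linear system in c and q, then p follows.
Solving: c = -4, q = -1, p = 40, so g(x) = -4 + 40/(x − 1).
Then g(11) = -4 + 40/10 = 0.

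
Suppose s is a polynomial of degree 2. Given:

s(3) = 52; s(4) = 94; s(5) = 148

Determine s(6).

Write s(t) = at² + bt + c; the 3 given values yield a linear system in the 3 coefficients.
Solving, s(t) = 6t² - 2.
Then s(6) = 214.

214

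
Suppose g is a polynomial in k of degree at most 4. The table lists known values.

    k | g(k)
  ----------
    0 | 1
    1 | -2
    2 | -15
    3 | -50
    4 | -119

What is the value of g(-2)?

25

First differences: -3, -13, -35, -69. Second differences: -10, -22, -34. Third differences: -12, -12.
Level-3 differences are constant, so g has degree 3.
Fitting a degree-3 polynomial gives g(k) = -2k³ + k² - 2k + 1.
Then g(-2) = 25.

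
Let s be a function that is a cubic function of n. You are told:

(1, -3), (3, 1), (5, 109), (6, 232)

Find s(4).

36

Write s(n) = an³ + bn² + cn + d; the 4 given values yield a linear system in the 4 coefficients.
Solving, s(n) = 2n³ - 5n² - 4n + 4.
Then s(4) = 36.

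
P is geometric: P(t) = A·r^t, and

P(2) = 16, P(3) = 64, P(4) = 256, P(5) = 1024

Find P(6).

Consecutive ratio: 64/16 = 4, and 256/64 = 4, so r = 4.
Then A·4^2 = 16 gives A = 1, and P(t) = 1·4^t.
P(6) = 1·4^6 = 4096.

4096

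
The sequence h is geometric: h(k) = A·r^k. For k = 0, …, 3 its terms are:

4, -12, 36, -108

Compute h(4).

324

Consecutive ratio: -12/4 = -3, and 36/(-12) = -3, so r = -3.
Then A·(-3)^0 = 4 gives A = 4, and h(k) = 4·(-3)^k.
h(4) = 4·(-3)^4 = 324.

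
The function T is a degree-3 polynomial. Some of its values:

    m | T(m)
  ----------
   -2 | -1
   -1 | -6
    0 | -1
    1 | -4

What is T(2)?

-33

Write T(m) = am³ + bm² + cm + d; the 4 given values yield a linear system in the 4 coefficients.
Solving, T(m) = -3m³ - 4m² + 4m - 1.
Then T(2) = -33.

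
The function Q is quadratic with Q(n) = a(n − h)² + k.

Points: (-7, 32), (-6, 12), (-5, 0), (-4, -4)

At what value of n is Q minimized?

-4

First differences -20, -12, -4; second difference 8 = 2a, so a = 4.
Expanding, the n-coefficient is −2ah = -8h; matching it to the data gives h = -4, and then k = -4.
So Q(n) = 4(n + 4)² − 4.
Hence h = -4.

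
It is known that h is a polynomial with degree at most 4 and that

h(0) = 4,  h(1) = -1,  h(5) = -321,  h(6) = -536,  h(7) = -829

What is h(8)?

Write h(t) = at^4 + bt³ + ct² + dt + e; the 5 given values yield a linear system in the 5 coefficients.
Solving, the leading coefficient vanishes, and h(t) = -2t³ - 3t² + 4.
Then h(8) = -1212.

-1212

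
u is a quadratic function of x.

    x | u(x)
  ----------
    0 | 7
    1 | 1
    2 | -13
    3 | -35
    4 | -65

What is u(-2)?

First differences: -6, -14, -22, -30. Second differences: -8, -8, -8.
Level-2 differences are constant, so u has degree 2.
Fitting a degree-2 polynomial gives u(x) = -4x² - 2x + 7.
Then u(-2) = -5.

-5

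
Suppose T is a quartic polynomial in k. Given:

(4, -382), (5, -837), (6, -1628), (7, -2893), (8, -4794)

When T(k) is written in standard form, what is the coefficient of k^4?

-1

Write T(k) = ak^4 + bk³ + ck² + dk + e; the 5 given values yield a linear system in the 5 coefficients.
Solving, T(k) = -k^4 - k³ - 2k² - 7k - 2.
The coefficient of k^4 is -1.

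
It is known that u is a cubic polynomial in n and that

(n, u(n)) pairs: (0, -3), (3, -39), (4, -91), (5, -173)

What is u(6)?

Write u(n) = an³ + bn² + cn + d; the 4 given values yield a linear system in the 4 coefficients.
Solving, u(n) = -n³ - 3n² + 6n - 3.
Then u(6) = -291.

-291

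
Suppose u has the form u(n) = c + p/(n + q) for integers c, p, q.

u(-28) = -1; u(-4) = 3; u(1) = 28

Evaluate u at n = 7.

-8

(u(n) − c)(n + q) = p for each data point; the three points give a linear system in c and q, then p follows.
Solving: c = -2, q = -2, p = -30, so u(n) = -2 − 30/(n − 2).
Then u(7) = -2 − 30/5 = -8.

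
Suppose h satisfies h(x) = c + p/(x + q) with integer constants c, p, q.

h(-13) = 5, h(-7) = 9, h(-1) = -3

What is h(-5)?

21

(h(x) − c)(x + q) = p for each data point; the three points give a linear system in c and q, then p follows.
Solving: c = 3, q = 4, p = -18, so h(x) = 3 − 18/(x + 4).
Then h(-5) = 3 − 18/(-1) = 21.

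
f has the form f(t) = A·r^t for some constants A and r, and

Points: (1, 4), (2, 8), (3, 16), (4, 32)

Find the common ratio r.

2

Consecutive ratio: 8/4 = 2, and 16/8 = 2, so r = 2.
Then A·2^1 = 4 gives A = 2, and f(t) = 2·2^t.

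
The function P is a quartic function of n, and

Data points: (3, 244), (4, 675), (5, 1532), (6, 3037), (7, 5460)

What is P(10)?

Write P(n) = an^4 + bn³ + cn² + dn + e; the 5 given values yield a linear system in the 5 coefficients.
Solving, P(n) = 2n^4 + n³ + 7n² - 5n + 7.
Then P(10) = 21657.

21657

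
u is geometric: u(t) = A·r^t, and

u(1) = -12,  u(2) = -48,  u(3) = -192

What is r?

4

Consecutive ratio: -48/(-12) = 4, and -192/(-48) = 4, so r = 4.
Then A·4^1 = -12 gives A = -3, and u(t) = -3·4^t.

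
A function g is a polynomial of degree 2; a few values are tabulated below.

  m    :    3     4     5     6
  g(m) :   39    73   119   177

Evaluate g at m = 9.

First differences: 34, 46, 58. Second differences: 12, 12.
Level-2 differences are constant, so g has degree 2.
Fitting a degree-2 polynomial gives g(m) = 6m² - 8m + 9.
Then g(9) = 423.

423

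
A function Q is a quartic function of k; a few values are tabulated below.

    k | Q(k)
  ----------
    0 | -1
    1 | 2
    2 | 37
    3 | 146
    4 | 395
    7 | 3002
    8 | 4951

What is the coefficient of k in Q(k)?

Write Q(k) = ak^4 + bk³ + ck² + dk + e; the 7 given values yield a linear system in the 5 coefficients.
Solving, Q(k) = k^4 + k³ + 6k² - 5k - 1.
The coefficient of k is -5.

-5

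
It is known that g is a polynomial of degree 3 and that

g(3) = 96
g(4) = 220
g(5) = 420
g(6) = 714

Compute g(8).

Write g(k) = ak³ + bk² + ck + d; the 4 given values yield a linear system in the 4 coefficients.
Solving, g(k) = 3k³ + 2k² - k.
Then g(8) = 1656.

1656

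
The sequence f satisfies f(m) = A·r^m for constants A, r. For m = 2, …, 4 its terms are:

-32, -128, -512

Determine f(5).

Consecutive ratio: -128/(-32) = 4, and -512/(-128) = 4, so r = 4.
Then A·4^2 = -32 gives A = -2, and f(m) = -2·4^m.
f(5) = -2·4^5 = -2048.

-2048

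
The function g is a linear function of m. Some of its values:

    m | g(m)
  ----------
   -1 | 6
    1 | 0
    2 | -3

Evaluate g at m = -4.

15

Write g(m) = am + b; the 3 given values yield a linear system in the 2 coefficients.
Solving, g(m) = -3m + 3.
Then g(-4) = 15.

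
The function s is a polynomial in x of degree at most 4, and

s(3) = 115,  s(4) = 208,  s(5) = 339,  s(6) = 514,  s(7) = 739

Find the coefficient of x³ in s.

1

First differences: 93, 131, 175, 225. Second differences: 38, 44, 50. Third differences: 6, 6.
Level-3 differences are constant, so s has degree 3.
Fitting a degree-3 polynomial gives s(x) = x³ + 7x² + 7x + 4.
The coefficient of x³ is 1.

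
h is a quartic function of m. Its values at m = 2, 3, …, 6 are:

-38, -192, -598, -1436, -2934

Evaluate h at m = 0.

-6

Write h(m) = am^4 + bm³ + cm² + dm + e; the 5 given values yield a linear system in the 5 coefficients.
Solving, h(m) = -2m^4 - 2m³ + 2m² + 4m - 6.
Then h(0) = -6.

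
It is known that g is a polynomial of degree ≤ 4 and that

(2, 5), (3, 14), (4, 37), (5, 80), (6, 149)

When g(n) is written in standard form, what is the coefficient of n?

Write g(n) = an^4 + bn³ + cn² + dn + e; the 5 given values yield a linear system in the 5 coefficients.
Solving, the leading coefficient vanishes, and g(n) = n³ - 2n² + 5.
The coefficient of n is 0.

0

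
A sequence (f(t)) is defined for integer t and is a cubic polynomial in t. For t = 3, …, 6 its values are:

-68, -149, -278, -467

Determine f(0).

7

Write f(t) = at³ + bt² + ct + d; the 4 given values yield a linear system in the 4 coefficients.
Solving, f(t) = -2t³ - 7t + 7.
Then f(0) = 7.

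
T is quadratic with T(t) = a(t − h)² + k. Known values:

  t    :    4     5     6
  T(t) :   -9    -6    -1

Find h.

First differences 3, 5; second difference 2 = 2a, so a = 1.
Expanding, the t-coefficient is −2ah = -2h; matching it to the data gives h = 3, and then k = -10.
So T(t) = 1(t − 3)² − 10.
Hence h = 3.

3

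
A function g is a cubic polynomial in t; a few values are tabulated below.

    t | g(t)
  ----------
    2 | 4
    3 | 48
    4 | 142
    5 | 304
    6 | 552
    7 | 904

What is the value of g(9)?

1992

Write g(t) = at³ + bt² + ct + d; the 6 given values yield a linear system in the 4 coefficients.
Solving, g(t) = 3t³ - 2t² - 3t - 6.
Then g(9) = 1992.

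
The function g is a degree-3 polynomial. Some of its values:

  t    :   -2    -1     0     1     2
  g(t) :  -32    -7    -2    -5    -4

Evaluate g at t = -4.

-190

First differences: 25, 5, -3, 1. Second differences: -20, -8, 4. Third differences: 12, 12.
Level-3 differences are constant, so g has degree 3.
Fitting a degree-3 polynomial gives g(t) = 2t³ - 4t² - t - 2.
Then g(-4) = -190.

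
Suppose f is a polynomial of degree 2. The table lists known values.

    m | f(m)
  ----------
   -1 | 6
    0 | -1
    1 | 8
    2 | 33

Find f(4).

131

First differences: -7, 9, 25. Second differences: 16, 16.
Level-2 differences are constant, so f has degree 2.
Fitting a degree-2 polynomial gives f(m) = 8m² + m - 1.
Then f(4) = 131.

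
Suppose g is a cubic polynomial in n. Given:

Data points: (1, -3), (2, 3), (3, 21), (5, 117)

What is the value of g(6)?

207

Write g(n) = an³ + bn² + cn + d; the 4 given values yield a linear system in the 4 coefficients.
Solving, g(n) = n³ - n - 3.
Then g(6) = 207.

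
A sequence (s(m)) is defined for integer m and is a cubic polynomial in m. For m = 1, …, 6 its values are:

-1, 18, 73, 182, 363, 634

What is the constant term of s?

Write s(m) = am³ + bm² + cm + d; the 6 given values yield a linear system in the 4 coefficients.
Solving, s(m) = 3m³ - 2m - 2.
The constant term is s(0) = -2.

-2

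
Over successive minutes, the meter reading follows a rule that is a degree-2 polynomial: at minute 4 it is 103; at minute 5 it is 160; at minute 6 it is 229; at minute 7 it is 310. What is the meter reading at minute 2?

25

Write the value at m as g(m).
First differences: 57, 69, 81. Second differences: 12, 12.
Level-2 differences are constant, so g has degree 2.
Fitting a degree-2 polynomial gives g(m) = 6m² + 3m - 5.
Then g(2) = 25.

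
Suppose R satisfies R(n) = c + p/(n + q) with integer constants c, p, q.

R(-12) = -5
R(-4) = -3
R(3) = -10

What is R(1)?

-18

(R(n) − c)(n + q) = p for each data point; the three points give a linear system in c and q, then p follows.
Solving: c = -6, q = 0, p = -12, so R(n) = -6 − 12/(n + 0).
Then R(1) = -6 − 12/1 = -18.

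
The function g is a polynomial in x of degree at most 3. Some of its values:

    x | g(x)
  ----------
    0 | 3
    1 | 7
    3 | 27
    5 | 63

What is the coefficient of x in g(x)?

Write g(x) = ax³ + bx² + cx + d; the 4 given values yield a linear system in the 4 coefficients.
Solving, the leading coefficient vanishes, and g(x) = 2x² + 2x + 3.
The coefficient of x is 2.

2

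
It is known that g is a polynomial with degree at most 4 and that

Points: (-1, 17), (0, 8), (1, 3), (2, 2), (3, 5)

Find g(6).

First differences: -9, -5, -1, 3. Second differences: 4, 4, 4.
Level-2 differences are constant, so g has degree 2.
Fitting a degree-2 polynomial gives g(t) = 2t² - 7t + 8.
Then g(6) = 38.

38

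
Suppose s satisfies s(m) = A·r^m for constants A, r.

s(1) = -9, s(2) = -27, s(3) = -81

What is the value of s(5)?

Consecutive ratio: -27/(-9) = 3, and -81/(-27) = 3, so r = 3.
Then A·3^1 = -9 gives A = -3, and s(m) = -3·3^m.
s(5) = -3·3^5 = -729.

-729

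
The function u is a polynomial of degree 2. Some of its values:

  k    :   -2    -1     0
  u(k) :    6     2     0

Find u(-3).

Write u(k) = ak² + bk + c; the 3 given values yield a linear system in the 3 coefficients.
Solving, u(k) = k² - k.
Then u(-3) = 12.

12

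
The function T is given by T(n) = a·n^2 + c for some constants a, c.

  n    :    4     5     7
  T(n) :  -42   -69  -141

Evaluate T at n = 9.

-237

From T(4) = -42 and T(5) = -69: 16a + c = -42 and 25a + c = -69.
Subtracting: 9a = -27, so a = -3; then c = -42 − (-3)·16 = 6.
So T(n) = -3n² + 6, and T(9) = -237.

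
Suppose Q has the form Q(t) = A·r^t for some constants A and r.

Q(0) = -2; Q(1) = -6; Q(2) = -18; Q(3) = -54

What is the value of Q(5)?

Consecutive ratio: -6/(-2) = 3, and -18/(-6) = 3, so r = 3.
Then A·3^0 = -2 gives A = -2, and Q(t) = -2·3^t.
Q(5) = -2·3^5 = -486.

-486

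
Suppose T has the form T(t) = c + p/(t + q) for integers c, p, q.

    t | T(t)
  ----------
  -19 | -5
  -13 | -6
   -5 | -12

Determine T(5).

(T(t) − c)(t + q) = p for each data point; the three points give a linear system in c and q, then p follows.
Solving: c = -3, q = 1, p = 36, so T(t) = -3 + 36/(t + 1).
Then T(5) = -3 + 36/6 = 3.

3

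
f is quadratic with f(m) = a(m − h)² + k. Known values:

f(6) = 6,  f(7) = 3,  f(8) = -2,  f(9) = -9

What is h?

5

First differences -3, -5, -7; second difference -2 = 2a, so a = -1.
Expanding, the m-coefficient is −2ah = 2h; matching it to the data gives h = 5, and then k = 7.
So f(m) = -1(m − 5)² + 7.
Hence h = 5.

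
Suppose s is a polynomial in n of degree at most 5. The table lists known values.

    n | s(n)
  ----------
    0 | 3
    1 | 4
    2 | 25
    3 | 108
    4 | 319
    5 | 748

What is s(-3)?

First differences: 1, 21, 83, 211, 429. Second differences: 20, 62, 128, 218. Third differences: 42, 66, 90. Fourth differences: 24, 24.
Level-4 differences are constant, so s has degree 4.
Fitting a degree-4 polynomial gives s(n) = n^4 + n³ - n + 3.
Then s(-3) = 60.

60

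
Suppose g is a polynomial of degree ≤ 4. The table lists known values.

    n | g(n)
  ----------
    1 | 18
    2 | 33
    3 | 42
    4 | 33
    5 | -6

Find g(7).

-222

First differences: 15, 9, -9, -39. Second differences: -6, -18, -30. Third differences: -12, -12.
Level-3 differences are constant, so g has degree 3.
Fitting a degree-3 polynomial gives g(n) = -2n³ + 9n² + 2n + 9.
Then g(7) = -222.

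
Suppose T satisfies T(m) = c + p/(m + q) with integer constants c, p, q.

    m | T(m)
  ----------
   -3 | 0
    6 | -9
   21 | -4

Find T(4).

-21

(T(m) − c)(m + q) = p for each data point; the three points give a linear system in c and q, then p follows.
Solving: c = -3, q = -3, p = -18, so T(m) = -3 − 18/(m − 3).
Then T(4) = -3 − 18/1 = -21.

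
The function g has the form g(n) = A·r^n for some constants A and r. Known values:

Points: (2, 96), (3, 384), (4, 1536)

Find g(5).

Consecutive ratio: 384/96 = 4, and 1536/384 = 4, so r = 4.
Then A·4^2 = 96 gives A = 6, and g(n) = 6·4^n.
g(5) = 6·4^5 = 6144.

6144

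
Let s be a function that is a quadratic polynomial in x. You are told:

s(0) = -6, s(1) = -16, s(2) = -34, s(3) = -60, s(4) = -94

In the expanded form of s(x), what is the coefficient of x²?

Write s(x) = ax² + bx + c; the 5 given values yield a linear system in the 3 coefficients.
Solving, s(x) = -4x² - 6x - 6.
The coefficient of x² is -4.

-4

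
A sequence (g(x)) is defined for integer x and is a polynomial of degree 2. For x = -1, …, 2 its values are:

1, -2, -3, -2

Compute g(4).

First differences: -3, -1, 1. Second differences: 2, 2.
Level-2 differences are constant, so g has degree 2.
Fitting a degree-2 polynomial gives g(x) = x² - 2x - 2.
Then g(4) = 6.

6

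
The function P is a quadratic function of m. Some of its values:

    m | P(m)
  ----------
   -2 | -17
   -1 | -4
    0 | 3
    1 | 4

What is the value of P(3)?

-12

First differences: 13, 7, 1. Second differences: -6, -6.
Level-2 differences are constant, so P has degree 2.
Fitting a degree-2 polynomial gives P(m) = -3m² + 4m + 3.
Then P(3) = -12.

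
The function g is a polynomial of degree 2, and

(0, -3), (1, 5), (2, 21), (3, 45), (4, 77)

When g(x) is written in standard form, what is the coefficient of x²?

Write g(x) = ax² + bx + c; the 5 given values yield a linear system in the 3 coefficients.
Solving, g(x) = 4x² + 4x - 3.
The coefficient of x² is 4.

4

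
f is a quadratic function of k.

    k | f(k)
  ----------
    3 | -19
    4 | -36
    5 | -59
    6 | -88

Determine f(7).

First differences: -17, -23, -29. Second differences: -6, -6.
Level-2 differences are constant, so f has degree 2.
Fitting a degree-2 polynomial gives f(k) = -3k² + 4k - 4.
Then f(7) = -123.

-123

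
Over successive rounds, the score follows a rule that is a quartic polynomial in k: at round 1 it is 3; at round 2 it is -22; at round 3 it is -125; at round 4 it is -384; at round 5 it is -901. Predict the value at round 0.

Write the value at k as T(k).
Write T(k) = ak^4 + bk³ + ck² + dk + e; the 5 given values yield a linear system in the 5 coefficients.
Solving, T(k) = -k^4 - 3k³ + 4k² - k + 4.
Then T(0) = 4.

4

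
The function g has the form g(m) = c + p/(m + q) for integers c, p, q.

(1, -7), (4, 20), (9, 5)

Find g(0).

-4

(g(m) − c)(m + q) = p for each data point; the three points give a linear system in c and q, then p follows.
Solving: c = 2, q = -3, p = 18, so g(m) = 2 + 18/(m − 3).
Then g(0) = 2 + 18/(-3) = -4.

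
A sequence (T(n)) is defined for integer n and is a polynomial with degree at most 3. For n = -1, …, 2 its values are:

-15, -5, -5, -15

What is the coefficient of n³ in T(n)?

First differences: 10, 0, -10. Second differences: -10, -10.
Level-2 differences are constant, so T has degree 2.
Fitting a degree-2 polynomial gives T(n) = -5n² + 5n - 5.
The coefficient of n³ is 0.

0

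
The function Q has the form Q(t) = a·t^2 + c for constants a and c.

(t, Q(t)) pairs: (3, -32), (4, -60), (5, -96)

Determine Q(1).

From Q(3) = -32 and Q(4) = -60: 9a + c = -32 and 16a + c = -60.
Subtracting: 7a = -28, so a = -4; then c = -32 − (-4)·9 = 4.
So Q(t) = -4t² + 4, and Q(1) = 0.

0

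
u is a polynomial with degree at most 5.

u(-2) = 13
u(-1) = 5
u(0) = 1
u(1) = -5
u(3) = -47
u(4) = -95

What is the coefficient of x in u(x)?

Write u(x) = ax^5 + bx^4 + cx³ + dx² + ex + p; the 6 given values yield a linear system in the 6 coefficients.
Solving, the top 2 coefficients vanish, and u(x) = -x³ - x² - 4x + 1.
The coefficient of x is -4.

-4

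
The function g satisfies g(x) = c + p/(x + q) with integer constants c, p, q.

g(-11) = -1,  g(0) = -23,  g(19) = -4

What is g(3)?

(g(x) − c)(x + q) = p for each data point; the three points give a linear system in c and q, then p follows.
Solving: c = -3, q = 1, p = -20, so g(x) = -3 − 20/(x + 1).
Then g(3) = -3 − 20/4 = -8.

-8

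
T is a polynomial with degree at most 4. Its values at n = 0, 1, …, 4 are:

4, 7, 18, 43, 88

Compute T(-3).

Write T(n) = an^4 + bn³ + cn² + dn + e; the 5 given values yield a linear system in the 5 coefficients.
Solving, the leading coefficient vanishes, and T(n) = n³ + n² + n + 4.
Then T(-3) = -17.

-17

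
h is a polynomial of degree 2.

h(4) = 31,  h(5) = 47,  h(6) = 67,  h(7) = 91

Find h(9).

151

Write h(k) = ak² + bk + c; the 4 given values yield a linear system in the 3 coefficients.
Solving, h(k) = 2k² - 2k + 7.
Then h(9) = 151.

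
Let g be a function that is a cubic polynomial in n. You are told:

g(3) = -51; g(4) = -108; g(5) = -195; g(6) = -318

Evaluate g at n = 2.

Write g(n) = an³ + bn² + cn + d; the 4 given values yield a linear system in the 4 coefficients.
Solving, g(n) = -n³ - 3n² + n.
Then g(2) = -18.

-18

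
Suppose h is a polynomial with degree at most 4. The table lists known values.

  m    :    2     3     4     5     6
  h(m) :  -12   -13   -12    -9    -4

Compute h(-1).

Write h(m) = am^4 + bm³ + cm² + dm + e; the 5 given values yield a linear system in the 5 coefficients.
Solving, the top 2 coefficients vanish, and h(m) = m² - 6m - 4.
Then h(-1) = 3.

3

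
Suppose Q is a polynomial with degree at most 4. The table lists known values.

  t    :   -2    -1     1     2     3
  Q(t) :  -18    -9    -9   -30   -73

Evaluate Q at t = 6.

-394

Write Q(t) = at^4 + bt³ + ct² + dt + e; the 5 given values yield a linear system in the 5 coefficients.
Solving, the leading coefficient vanishes, and Q(t) = -t³ - 5t² + t - 4.
Then Q(6) = -394.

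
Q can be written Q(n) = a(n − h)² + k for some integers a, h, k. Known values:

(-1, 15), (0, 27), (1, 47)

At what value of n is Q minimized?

First differences 12, 20; second difference 8 = 2a, so a = 4.
Expanding, the n-coefficient is −2ah = -8h; matching it to the data gives h = -2, and then k = 11.
So Q(n) = 4(n + 2)² + 11.
Hence h = -2.

-2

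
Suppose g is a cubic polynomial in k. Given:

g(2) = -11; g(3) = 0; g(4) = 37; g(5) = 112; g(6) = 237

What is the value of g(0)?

-3

Write g(k) = ak³ + bk² + ck + d; the 5 given values yield a linear system in the 4 coefficients.
Solving, g(k) = 2k³ - 5k² - 2k - 3.
Then g(0) = -3.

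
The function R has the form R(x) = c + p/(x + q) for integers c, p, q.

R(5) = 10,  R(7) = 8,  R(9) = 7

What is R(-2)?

(R(x) − c)(x + q) = p for each data point; the three points give a linear system in c and q, then p follows.
Solving: c = 4, q = -1, p = 24, so R(x) = 4 + 24/(x − 1).
Then R(-2) = 4 + 24/(-3) = -4.

-4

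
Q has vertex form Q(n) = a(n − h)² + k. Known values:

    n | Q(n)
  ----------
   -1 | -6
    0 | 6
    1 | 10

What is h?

1

First differences 12, 4; second difference -8 = 2a, so a = -4.
Expanding, the n-coefficient is −2ah = 8h; matching it to the data gives h = 1, and then k = 10.
So Q(n) = -4(n − 1)² + 10.
Hence h = 1.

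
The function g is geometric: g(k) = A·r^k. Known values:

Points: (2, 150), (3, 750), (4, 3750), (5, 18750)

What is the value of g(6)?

93750

Consecutive ratio: 750/150 = 5, and 3750/750 = 5, so r = 5.
Then A·5^2 = 150 gives A = 6, and g(k) = 6·5^k.
g(6) = 6·5^6 = 93750.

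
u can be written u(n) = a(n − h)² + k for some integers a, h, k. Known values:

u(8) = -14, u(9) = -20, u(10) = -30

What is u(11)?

-44

First differences -6, -10; second difference -4 = 2a, so a = -2.
Expanding, the n-coefficient is −2ah = 4h; matching it to the data gives h = 7, and then k = -12.
So u(n) = -2(n − 7)² − 12.
u(11) = -2·4² − 12 = -44.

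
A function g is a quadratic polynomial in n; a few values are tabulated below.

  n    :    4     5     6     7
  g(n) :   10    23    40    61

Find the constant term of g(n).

First differences: 13, 17, 21. Second differences: 4, 4.
Level-2 differences are constant, so g has degree 2.
Fitting a degree-2 polynomial gives g(n) = 2n² - 5n - 2.
The constant term is g(0) = -2.

-2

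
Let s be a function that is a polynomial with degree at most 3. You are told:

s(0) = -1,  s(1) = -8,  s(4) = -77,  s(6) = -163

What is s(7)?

-218

Write s(t) = at³ + bt² + ct + d; the 4 given values yield a linear system in the 4 coefficients.
Solving, the leading coefficient vanishes, and s(t) = -4t² - 3t - 1.
Then s(7) = -218.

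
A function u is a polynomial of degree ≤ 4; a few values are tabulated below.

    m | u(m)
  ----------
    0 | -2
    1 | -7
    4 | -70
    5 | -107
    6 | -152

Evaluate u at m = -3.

-35

Write u(m) = am^4 + bm³ + cm² + dm + e; the 5 given values yield a linear system in the 5 coefficients.
Solving, the top 2 coefficients vanish, and u(m) = -4m² - m - 2.
Then u(-3) = -35.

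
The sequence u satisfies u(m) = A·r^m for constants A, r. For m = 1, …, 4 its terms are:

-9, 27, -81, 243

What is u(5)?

-729

Consecutive ratio: 27/(-9) = -3, and -81/27 = -3, so r = -3.
Then A·(-3)^1 = -9 gives A = 3, and u(m) = 3·(-3)^m.
u(5) = 3·(-3)^5 = -729.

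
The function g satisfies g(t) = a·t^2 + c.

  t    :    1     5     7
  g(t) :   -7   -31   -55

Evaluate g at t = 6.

-42

From g(1) = -7 and g(5) = -31: 1a + c = -7 and 25a + c = -31.
Subtracting: 24a = -24, so a = -1; then c = -7 − (-1)·1 = -6.
So g(t) = -1t² − 6, and g(6) = -42.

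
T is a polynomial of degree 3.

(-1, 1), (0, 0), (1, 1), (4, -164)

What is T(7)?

Write T(x) = ax³ + bx² + cx + d; the 4 given values yield a linear system in the 4 coefficients.
Solving, T(x) = -3x³ + x² + 3x.
Then T(7) = -959.

-959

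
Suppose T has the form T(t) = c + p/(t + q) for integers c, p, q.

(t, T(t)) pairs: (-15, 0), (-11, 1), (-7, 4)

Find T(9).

-4

(T(t) − c)(t + q) = p for each data point; the three points give a linear system in c and q, then p follows.
Solving: c = -2, q = 3, p = -24, so T(t) = -2 − 24/(t + 3).
Then T(9) = -2 − 24/12 = -4.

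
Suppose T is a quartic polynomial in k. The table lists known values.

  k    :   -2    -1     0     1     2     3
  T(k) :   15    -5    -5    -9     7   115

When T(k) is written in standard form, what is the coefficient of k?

First differences: -20, 0, -4, 16, 108. Second differences: 20, -4, 20, 92. Third differences: -24, 24, 72. Fourth differences: 48, 48.
Level-4 differences are constant, so T has degree 4.
Fitting a degree-4 polynomial gives T(k) = 2k^4 - 4k² - 2k - 5.
The coefficient of k is -2.

-2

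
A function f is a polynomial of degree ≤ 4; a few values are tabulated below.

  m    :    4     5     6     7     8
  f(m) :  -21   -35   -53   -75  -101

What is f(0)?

First differences: -14, -18, -22, -26. Second differences: -4, -4, -4.
Level-2 differences are constant, so f has degree 2.
Fitting a degree-2 polynomial gives f(m) = -2m² + 4m - 5.
The constant term is f(0) = -5.

-5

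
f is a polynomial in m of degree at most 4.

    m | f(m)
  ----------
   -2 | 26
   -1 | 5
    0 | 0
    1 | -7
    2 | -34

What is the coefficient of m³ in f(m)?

First differences: -21, -5, -7, -27. Second differences: 16, -2, -20. Third differences: -18, -18.
Level-3 differences are constant, so f has degree 3.
Fitting a degree-3 polynomial gives f(m) = -3m³ - m² - 3m.
The coefficient of m³ is -3.

-3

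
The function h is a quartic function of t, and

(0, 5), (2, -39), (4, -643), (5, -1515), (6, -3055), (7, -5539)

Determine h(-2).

Write h(t) = at^4 + bt³ + ct² + dt + e; the 6 given values yield a linear system in the 5 coefficients.
Solving, h(t) = -2t^4 - 2t³ - 2t² + 6t + 5.
Then h(-2) = -31.

-31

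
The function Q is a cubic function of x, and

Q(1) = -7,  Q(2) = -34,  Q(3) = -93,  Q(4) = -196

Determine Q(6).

-582

Write Q(x) = ax³ + bx² + cx + d; the 4 given values yield a linear system in the 4 coefficients.
Solving, Q(x) = -2x³ - 4x² - x.
Then Q(6) = -582.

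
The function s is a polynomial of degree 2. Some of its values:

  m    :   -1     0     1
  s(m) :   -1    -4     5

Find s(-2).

14

Write s(m) = am² + bm + c; the 3 given values yield a linear system in the 3 coefficients.
Solving, s(m) = 6m² + 3m - 4.
Then s(-2) = 14.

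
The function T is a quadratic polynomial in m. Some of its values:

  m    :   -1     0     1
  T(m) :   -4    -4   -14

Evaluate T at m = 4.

-104

Write T(m) = am² + bm + c; the 3 given values yield a linear system in the 3 coefficients.
Solving, T(m) = -5m² - 5m - 4.
Then T(4) = -104.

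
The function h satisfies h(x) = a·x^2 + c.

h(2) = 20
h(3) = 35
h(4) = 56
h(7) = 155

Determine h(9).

From h(2) = 20 and h(3) = 35: 4a + c = 20 and 9a + c = 35.
Subtracting: 5a = 15, so a = 3; then c = 20 − 3·4 = 8.
So h(x) = 3x² + 8, and h(9) = 251.

251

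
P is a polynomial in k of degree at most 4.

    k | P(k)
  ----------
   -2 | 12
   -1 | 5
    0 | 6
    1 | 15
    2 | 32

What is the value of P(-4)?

First differences: -7, 1, 9, 17. Second differences: 8, 8, 8.
Level-2 differences are constant, so P has degree 2.
Fitting a degree-2 polynomial gives P(k) = 4k² + 5k + 6.
Then P(-4) = 50.

50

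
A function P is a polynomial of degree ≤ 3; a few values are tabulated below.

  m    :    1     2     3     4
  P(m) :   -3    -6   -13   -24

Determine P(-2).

First differences: -3, -7, -11. Second differences: -4, -4.
Level-2 differences are constant, so P has degree 2.
Fitting a degree-2 polynomial gives P(m) = -2m² + 3m - 4.
Then P(-2) = -18.

-18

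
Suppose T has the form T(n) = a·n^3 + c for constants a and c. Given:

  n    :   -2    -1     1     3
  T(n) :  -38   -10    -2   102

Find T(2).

26

From T(-2) = -38 and T(-1) = -10: -8a + c = -38 and -1a + c = -10.
Subtracting: 7a = 28, so a = 4; then c = -38 − 4·(-8) = -6.
So T(n) = 4n³ − 6, and T(2) = 26.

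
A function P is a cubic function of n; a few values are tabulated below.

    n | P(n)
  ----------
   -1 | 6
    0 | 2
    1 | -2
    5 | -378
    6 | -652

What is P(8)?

Write P(n) = an³ + bn² + cn + d; the 5 given values yield a linear system in the 4 coefficients.
Solving, P(n) = -3n³ - n + 2.
Then P(8) = -1542.

-1542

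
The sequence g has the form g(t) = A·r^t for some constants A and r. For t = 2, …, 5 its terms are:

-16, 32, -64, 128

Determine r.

Consecutive ratio: 32/(-16) = -2, and -64/32 = -2, so r = -2.
Then A·(-2)^2 = -16 gives A = -4, and g(t) = -4·(-2)^t.

-2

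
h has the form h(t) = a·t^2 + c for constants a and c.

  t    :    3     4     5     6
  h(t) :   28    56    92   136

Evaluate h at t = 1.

From h(3) = 28 and h(4) = 56: 9a + c = 28 and 16a + c = 56.
Subtracting: 7a = 28, so a = 4; then c = 28 − 4·9 = -8.
So h(t) = 4t² − 8, and h(1) = -4.

-4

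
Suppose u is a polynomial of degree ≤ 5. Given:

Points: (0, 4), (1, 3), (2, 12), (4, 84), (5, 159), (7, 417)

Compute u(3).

Write u(x) = ax^5 + bx^4 + cx³ + dx² + ex + p; the 6 given values yield a linear system in the 6 coefficients.
Solving, the top 2 coefficients vanish, and u(x) = x³ + 2x² - 4x + 4.
Then u(3) = 37.

37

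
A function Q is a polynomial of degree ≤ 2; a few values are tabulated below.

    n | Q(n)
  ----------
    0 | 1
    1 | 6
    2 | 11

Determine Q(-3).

First differences: 5, 5.
Level-1 differences are constant, so Q has degree 1.
Fitting a degree-1 polynomial gives Q(n) = 5n + 1.
Then Q(-3) = -14.

-14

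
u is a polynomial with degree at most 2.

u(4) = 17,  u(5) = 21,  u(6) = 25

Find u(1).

5

Write u(n) = an² + bn + c; the 3 given values yield a linear system in the 3 coefficients.
Solving, the leading coefficient vanishes, and u(n) = 4n + 1.
Then u(1) = 5.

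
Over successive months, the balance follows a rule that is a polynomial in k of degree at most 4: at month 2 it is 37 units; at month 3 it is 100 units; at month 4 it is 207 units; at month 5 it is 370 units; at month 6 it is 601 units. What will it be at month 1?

Write the value at k as Q(k).
First differences: 63, 107, 163, 231. Second differences: 44, 56, 68. Third differences: 12, 12.
Level-3 differences are constant, so Q has degree 3.
Fitting a degree-3 polynomial gives Q(k) = 2k³ + 4k² + 5k - 5.
Then Q(1) = 6.

6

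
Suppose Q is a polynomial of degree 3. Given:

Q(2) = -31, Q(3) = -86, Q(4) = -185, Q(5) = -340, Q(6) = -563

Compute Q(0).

-5

First differences: -55, -99, -155, -223. Second differences: -44, -56, -68. Third differences: -12, -12.
Level-3 differences are constant, so Q has degree 3.
Fitting a degree-3 polynomial gives Q(t) = -2t³ - 4t² + 3t - 5.
Then Q(0) = -5.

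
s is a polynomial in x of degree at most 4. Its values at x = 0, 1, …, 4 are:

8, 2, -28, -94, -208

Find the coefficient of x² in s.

-6

First differences: -6, -30, -66, -114. Second differences: -24, -36, -48. Third differences: -12, -12.
Level-3 differences are constant, so s has degree 3.
Fitting a degree-3 polynomial gives s(x) = -2x³ - 6x² + 2x + 8.
The coefficient of x² is -6.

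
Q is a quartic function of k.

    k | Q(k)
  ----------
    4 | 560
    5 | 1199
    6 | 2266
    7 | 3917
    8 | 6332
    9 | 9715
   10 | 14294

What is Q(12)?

First differences: 639, 1067, 1651, 2415, 3383, 4579. Second differences: 428, 584, 764, 968, 1196. Third differences: 156, 180, 204, 228. Fourth differences: 24, 24, 24.
Level-4 differences are constant, so Q has degree 4.
Fitting a degree-4 polynomial gives Q(k) = k^4 + 4k³ + 3k² - k + 4.
Then Q(12) = 28072.

28072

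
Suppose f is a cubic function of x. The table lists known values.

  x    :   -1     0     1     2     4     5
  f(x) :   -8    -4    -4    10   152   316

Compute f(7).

Write f(x) = ax³ + bx² + cx + d; the 6 given values yield a linear system in the 4 coefficients.
Solving, f(x) = 3x³ - 2x² - x - 4.
Then f(7) = 920.

920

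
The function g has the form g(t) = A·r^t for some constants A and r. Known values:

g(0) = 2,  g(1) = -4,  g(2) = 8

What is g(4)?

32

Consecutive ratio: -4/2 = -2, and 8/(-4) = -2, so r = -2.
Then A·(-2)^0 = 2 gives A = 2, and g(t) = 2·(-2)^t.
g(4) = 2·(-2)^4 = 32.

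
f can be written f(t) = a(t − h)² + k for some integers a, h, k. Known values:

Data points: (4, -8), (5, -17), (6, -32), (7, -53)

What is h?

3

First differences -9, -15, -21; second difference -6 = 2a, so a = -3.
Expanding, the t-coefficient is −2ah = 6h; matching it to the data gives h = 3, and then k = -5.
So f(t) = -3(t − 3)² − 5.
Hence h = 3.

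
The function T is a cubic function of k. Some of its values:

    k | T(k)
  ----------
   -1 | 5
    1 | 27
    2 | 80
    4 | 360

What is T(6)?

992

Write T(k) = ak³ + bk² + ck + d; the 4 given values yield a linear system in the 4 coefficients.
Solving, T(k) = 3k³ + 8k² + 8k + 8.
Then T(6) = 992.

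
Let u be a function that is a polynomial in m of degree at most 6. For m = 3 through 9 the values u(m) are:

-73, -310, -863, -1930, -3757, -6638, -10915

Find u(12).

-36262

Write u(m) = am^6 + bm^5 + cm^4 + dm³ + em² + pm + q; the 7 given values yield a linear system in the 7 coefficients.
Solving, the top 2 coefficients vanish, and u(m) = -2m^4 + 3m³ + 2m + 2.
Then u(12) = -36262.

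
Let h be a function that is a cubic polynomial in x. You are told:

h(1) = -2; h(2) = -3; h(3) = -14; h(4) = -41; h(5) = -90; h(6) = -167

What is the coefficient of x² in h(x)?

Write h(x) = ax³ + bx² + cx + d; the 6 given values yield a linear system in the 4 coefficients.
Solving, h(x) = -x³ + x² + 3x - 5.
The coefficient of x² is 1.

1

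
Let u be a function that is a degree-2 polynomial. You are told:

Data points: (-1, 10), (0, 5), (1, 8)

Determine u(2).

19

Write u(n) = an² + bn + c; the 3 given values yield a linear system in the 3 coefficients.
Solving, u(n) = 4n² - n + 5.
Then u(2) = 19.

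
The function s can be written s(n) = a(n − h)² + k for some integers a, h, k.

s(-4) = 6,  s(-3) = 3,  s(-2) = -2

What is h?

-5

First differences -3, -5; second difference -2 = 2a, so a = -1.
Expanding, the n-coefficient is −2ah = 2h; matching it to the data gives h = -5, and then k = 7.
So s(n) = -1(n + 5)² + 7.
Hence h = -5.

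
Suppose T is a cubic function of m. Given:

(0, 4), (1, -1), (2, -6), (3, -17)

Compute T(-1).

Write T(m) = am³ + bm² + cm + d; the 4 given values yield a linear system in the 4 coefficients.
Solving, T(m) = -m³ + 3m² - 7m + 4.
Then T(-1) = 15.

15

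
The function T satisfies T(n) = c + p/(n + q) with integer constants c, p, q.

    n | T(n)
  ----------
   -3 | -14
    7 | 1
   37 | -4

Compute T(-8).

-9

(T(n) − c)(n + q) = p for each data point; the three points give a linear system in c and q, then p follows.
Solving: c = -5, q = -1, p = 36, so T(n) = -5 + 36/(n − 1).
Then T(-8) = -5 + 36/(-9) = -9.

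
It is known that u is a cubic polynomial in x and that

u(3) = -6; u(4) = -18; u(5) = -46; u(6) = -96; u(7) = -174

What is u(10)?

-636

First differences: -12, -28, -50, -78. Second differences: -16, -22, -28. Third differences: -6, -6.
Level-3 differences are constant, so u has degree 3.
Fitting a degree-3 polynomial gives u(x) = -x³ + 4x² - 3x - 6.
Then u(10) = -636.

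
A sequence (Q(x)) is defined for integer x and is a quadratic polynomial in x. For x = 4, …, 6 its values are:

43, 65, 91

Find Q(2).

11

Write Q(x) = ax² + bx + c; the 3 given values yield a linear system in the 3 coefficients.
Solving, Q(x) = 2x² + 4x - 5.
Then Q(2) = 11.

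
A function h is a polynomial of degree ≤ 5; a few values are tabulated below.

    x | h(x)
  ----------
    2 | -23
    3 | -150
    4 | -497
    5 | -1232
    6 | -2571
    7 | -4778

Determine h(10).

First differences: -127, -347, -735, -1339, -2207. Second differences: -220, -388, -604, -868. Third differences: -168, -216, -264. Fourth differences: -48, -48.
Level-4 differences are constant, so h has degree 4.
Fitting a degree-4 polynomial gives h(x) = -2x^4 + 3x + 3.
Then h(10) = -19967.

-19967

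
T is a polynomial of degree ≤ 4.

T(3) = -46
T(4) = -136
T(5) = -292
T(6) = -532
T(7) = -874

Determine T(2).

-4

Write T(n) = an^4 + bn³ + cn² + dn + e; the 5 given values yield a linear system in the 5 coefficients.
Solving, the leading coefficient vanishes, and T(n) = -3n³ + 3n² + 8.
Then T(2) = -4.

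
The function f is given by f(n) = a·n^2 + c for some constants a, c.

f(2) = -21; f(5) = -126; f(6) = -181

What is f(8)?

-321

From f(2) = -21 and f(5) = -126: 4a + c = -21 and 25a + c = -126.
Subtracting: 21a = -105, so a = -5; then c = -21 − (-5)·4 = -1.
So f(n) = -5n² − 1, and f(8) = -321.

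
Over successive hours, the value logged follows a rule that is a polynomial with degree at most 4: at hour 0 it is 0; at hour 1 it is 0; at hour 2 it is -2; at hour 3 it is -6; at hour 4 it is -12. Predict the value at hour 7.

-42

Write the value at n as Q(n).
First differences: 0, -2, -4, -6. Second differences: -2, -2, -2.
Level-2 differences are constant, so Q has degree 2.
Fitting a degree-2 polynomial gives Q(n) = -n² + n.
Then Q(7) = -42.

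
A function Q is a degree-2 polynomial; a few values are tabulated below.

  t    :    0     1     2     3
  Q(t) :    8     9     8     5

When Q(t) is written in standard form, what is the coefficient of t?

Write Q(t) = at² + bt + c; the 4 given values yield a linear system in the 3 coefficients.
Solving, Q(t) = -t² + 2t + 8.
The coefficient of t is 2.

2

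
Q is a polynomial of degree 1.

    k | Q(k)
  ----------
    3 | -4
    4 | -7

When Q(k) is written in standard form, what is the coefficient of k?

-3

Write Q(k) = ak + b; the 2 given values yield a linear system in the 2 coefficients.
Solving, Q(k) = -3k + 5.
The coefficient of k is -3.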